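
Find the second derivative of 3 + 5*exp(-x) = 5*exp(-x)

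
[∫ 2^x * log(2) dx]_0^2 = 3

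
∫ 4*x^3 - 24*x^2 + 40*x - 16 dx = x^4 - 8*x^3 + 20*x^2 - 16*x + C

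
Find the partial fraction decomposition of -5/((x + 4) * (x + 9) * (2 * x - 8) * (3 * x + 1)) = 135/(7436*(3*x + 1)) + 1/(676*(x + 9)) - 1/(176*(x + 4)) - 5/(2704*(x - 4))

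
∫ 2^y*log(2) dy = 2^y + C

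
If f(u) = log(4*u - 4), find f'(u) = 1/(u - 1)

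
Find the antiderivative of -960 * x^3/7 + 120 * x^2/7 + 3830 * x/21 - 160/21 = -240*x^4/7 + 40*x^3/7 + 1915*x^2/21 - 160*x/21 + C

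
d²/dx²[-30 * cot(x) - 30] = -60*cos(x)/sin(x)^3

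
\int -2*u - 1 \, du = -u^2 - u + C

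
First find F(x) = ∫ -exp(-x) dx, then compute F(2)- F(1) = -exp(-1) + exp(-2)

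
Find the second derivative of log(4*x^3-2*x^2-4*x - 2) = (-12*x^4 + 8*x^3 - 2*x^2 - 16*x - 2)/(4*x^6 - 4*x^5 - 7*x^4 + 6*x^2 + 4*x + 1)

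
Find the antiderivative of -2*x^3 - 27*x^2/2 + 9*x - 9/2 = -x^4/2 - 9*x^3/2 + 9*x^2/2 - 9*x/2 + C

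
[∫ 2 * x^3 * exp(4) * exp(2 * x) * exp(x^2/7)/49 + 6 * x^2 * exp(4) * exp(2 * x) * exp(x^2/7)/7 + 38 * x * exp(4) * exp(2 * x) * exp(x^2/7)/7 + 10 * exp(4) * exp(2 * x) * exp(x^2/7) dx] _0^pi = -4*exp(4) + (pi^2/7 + 4 + 2*pi)*exp(pi^2/7 + 4 + 2*pi)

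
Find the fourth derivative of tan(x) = 24*tan(x)^5 + 40*tan(x)^3 + 16*tan(x)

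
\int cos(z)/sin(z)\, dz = log(-sin(z)) + C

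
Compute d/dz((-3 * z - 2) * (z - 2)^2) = -9*z^2 + 20*z - 4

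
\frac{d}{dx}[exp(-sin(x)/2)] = -exp(-sin(x)/2)*cos(x)/2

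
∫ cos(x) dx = sin(x) + C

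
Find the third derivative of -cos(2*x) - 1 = -8*sin(2*x)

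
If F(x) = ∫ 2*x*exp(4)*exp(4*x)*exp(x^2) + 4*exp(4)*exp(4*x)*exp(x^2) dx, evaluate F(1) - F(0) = -exp(4) + exp(9)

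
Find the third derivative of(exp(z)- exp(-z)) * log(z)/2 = (z^3*exp(2*z)*log(z) + z^3*log(z) + 3*z^2*exp(2*z) - 3*z^2 - 3*z*exp(2*z) - 3*z + 2*exp(2*z) - 2)*exp(-z)/(2*z^3)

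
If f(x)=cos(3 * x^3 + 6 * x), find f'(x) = -3*(3*x^2 + 2)*sin(3*x*(x^2 + 2))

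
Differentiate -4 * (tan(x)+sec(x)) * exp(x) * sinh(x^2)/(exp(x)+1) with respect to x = 4*(2*x*exp(x)*cos(x)*cosh(x^2) + 2*x*cos(x)*cosh(x^2) + exp(x)*sinh(x^2) + cos(x)*sinh(x^2) + sinh(x^2))*exp(x)/((sin(x) - 1)*(exp(2*x) + 2*exp(x) + 1))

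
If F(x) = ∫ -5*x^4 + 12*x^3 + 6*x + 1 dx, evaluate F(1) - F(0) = 6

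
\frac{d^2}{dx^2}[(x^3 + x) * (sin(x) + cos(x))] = sqrt(2)*(-x^3*sin(x + pi/4) + 6*x^2*cos(x + pi/4) + 5*x*sin(x + pi/4) + 2*cos(x + pi/4))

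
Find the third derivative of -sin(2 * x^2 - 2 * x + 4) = 64*x^3*cos(2*(x^2 - x + 2)) - 96*x^2*cos(2*(x^2 - x + 2)) + 48*x*sin(2*(x^2 - x + 2)) + 48*x*cos(2*(x^2 - x + 2)) - 24*sin(2*(x^2 - x + 2)) - 8*cos(2*(x^2 - x + 2))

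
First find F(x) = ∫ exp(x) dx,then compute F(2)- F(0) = -1 + exp(2)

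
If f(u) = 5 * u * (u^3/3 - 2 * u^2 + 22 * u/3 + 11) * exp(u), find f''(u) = 5*u^4*exp(u)/3 + 10*u^3*exp(u)/3 - 10*u^2*exp(u)/3 + 425*u*exp(u)/3 + 550*exp(u)/3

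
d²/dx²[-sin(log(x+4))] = sqrt(2)*sin(log(x + 4) + pi/4)/(x^2 + 8*x + 16)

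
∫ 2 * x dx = x^2 + C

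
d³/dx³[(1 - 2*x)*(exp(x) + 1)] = -2*x*exp(x) - 5*exp(x)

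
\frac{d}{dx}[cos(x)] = -sin(x)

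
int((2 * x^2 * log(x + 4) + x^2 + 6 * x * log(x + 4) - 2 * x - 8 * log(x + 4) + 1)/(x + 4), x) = (x - 1)^2*log(x + 4) + C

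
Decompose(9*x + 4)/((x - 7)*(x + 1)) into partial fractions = 5/(8*(x + 1)) + 67/(8*(x - 7))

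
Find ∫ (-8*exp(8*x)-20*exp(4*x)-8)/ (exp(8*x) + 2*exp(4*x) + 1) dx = (-8*(x + 1)*(exp(4*x) + 1) + 1)/(exp(4*x) + 1) + C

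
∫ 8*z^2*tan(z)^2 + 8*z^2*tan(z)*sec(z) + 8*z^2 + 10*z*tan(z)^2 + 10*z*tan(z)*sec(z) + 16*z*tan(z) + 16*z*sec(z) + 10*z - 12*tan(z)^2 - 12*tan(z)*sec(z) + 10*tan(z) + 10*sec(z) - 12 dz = (tan(z) + sec(z))*(8*z^2 + 10*z - 12) + C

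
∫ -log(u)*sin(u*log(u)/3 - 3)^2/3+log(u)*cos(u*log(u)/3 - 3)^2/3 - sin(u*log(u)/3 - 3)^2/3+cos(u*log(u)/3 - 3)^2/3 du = sin(2*u*log(u)/3 - 6)/2 + C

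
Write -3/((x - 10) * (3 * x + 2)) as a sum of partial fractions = 9/(32*(3*x + 2)) - 3/(32*(x - 10))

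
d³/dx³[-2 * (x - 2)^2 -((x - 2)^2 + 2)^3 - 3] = -120*x^3 + 720*x^2 - 1584*x + 1248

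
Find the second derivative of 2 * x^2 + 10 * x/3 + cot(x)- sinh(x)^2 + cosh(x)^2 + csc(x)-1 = 4 - 1/sin(x) + 2*cos(x)/sin(x)^3 + 2/sin(x)^3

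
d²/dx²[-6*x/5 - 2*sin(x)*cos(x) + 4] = 4*sin(2*x)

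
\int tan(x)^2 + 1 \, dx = tan(x) + C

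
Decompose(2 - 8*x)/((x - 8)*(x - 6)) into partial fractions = 23/(x - 6) - 31/(x - 8)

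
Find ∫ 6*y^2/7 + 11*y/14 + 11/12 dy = 2*y^3/7 + 11*y^2/28 + 11*y/12 + C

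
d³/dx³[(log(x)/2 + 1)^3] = (3*log(x)^2 + 3*log(x) - 3)/(4*x^3)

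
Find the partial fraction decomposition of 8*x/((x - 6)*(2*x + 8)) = 8/(5*(x + 4)) + 12/(5*(x - 6))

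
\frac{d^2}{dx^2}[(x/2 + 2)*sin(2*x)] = -2*x*sin(2*x) - 8*sin(2*x) + 2*cos(2*x)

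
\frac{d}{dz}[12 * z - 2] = 12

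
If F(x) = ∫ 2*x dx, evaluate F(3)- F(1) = 8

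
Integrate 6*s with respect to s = 3*s^2 + C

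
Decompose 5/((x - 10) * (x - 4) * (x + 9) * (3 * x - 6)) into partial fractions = -5/(8151*(x + 9)) + 5/(528*(x - 2)) - 5/(468*(x - 4)) + 5/(2736*(x - 10))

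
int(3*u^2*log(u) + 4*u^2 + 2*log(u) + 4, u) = u*(u^2 + 2)*(log(u) + 1) + C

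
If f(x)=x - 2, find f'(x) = 1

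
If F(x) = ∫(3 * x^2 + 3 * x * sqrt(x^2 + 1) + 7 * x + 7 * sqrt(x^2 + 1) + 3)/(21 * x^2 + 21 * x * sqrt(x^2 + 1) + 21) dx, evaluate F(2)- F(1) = -log(1 + sqrt(2))/3 + 1/7 + log(2 + sqrt(5))/3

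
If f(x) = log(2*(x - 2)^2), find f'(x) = 2/(x - 2)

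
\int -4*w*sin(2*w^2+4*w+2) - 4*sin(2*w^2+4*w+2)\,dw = cos(2*(w + 1)^2) + C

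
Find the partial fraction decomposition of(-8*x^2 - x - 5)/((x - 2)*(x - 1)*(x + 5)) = -100/(21*(x + 5)) + 7/(3*(x - 1)) - 39/(7*(x - 2))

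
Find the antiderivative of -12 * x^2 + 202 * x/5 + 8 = -4*x^3 + 101*x^2/5 + 8*x + C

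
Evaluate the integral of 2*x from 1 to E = -1 + exp(2)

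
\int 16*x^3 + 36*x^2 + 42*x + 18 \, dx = 4*x^4 + 12*x^3 + 21*x^2 + 18*x + C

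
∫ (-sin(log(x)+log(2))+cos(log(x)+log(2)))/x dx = sqrt(2)*sin(log(x) + log(2) + pi/4) + C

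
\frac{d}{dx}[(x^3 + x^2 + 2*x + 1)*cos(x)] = -x^3*sin(x) - x^2*sin(x) + 3*x^2*cos(x) - 2*x*sin(x) + 2*x*cos(x) - sin(x) + 2*cos(x)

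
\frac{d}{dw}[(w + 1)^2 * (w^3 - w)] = 5*w^4 + 8*w^3 - 4*w - 1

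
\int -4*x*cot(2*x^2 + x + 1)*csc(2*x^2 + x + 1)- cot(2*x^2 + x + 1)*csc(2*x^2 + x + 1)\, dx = csc(2*x^2 + x + 1) + C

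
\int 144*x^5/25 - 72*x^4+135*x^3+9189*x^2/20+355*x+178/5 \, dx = 24*x^6/25 - 72*x^5/5 + 135*x^4/4 + 3063*x^3/20 + 355*x^2/2 + 178*x/5 + C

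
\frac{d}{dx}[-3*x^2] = -6*x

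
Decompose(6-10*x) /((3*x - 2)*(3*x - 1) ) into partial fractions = -8/(3*(3*x - 1)) - 2/(3*(3*x - 2))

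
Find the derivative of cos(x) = -sin(x)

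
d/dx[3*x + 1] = 3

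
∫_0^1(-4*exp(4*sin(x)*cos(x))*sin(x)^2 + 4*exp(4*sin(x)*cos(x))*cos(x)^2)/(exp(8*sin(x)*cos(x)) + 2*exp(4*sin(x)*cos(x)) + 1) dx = -1/2 + exp(2*sin(2))/(1 + exp(2*sin(2)))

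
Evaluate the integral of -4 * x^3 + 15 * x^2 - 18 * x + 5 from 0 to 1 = 0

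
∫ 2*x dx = x^2 + C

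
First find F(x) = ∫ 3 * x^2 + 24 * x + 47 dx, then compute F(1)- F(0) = 60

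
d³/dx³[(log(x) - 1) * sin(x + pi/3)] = (-x^3*log(x)*cos(x + pi/3) + x^3*cos(x + pi/3) - 3*x^2*sin(x + pi/3) - 3*x*cos(x + pi/3) + 2*sin(x + pi/3))/x^3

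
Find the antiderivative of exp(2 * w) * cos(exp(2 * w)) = sin(exp(2*w))/2 + C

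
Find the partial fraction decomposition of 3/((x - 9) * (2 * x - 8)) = -3/(10*(x - 4)) + 3/(10*(x - 9))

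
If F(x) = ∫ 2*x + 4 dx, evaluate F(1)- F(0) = 5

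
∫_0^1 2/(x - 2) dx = -log(12) + log(3)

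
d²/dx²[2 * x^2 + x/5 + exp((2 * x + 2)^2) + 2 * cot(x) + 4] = 64*x^2*exp(4*x^2 + 8*x + 4) + 128*x*exp(4*x^2 + 8*x + 4) + 72*exp(4*x^2 + 8*x + 4) + 4*cot(x)^3 + 4*cot(x) + 4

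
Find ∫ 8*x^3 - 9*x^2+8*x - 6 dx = 2*x^4 - 3*x^3 + 4*x^2 - 6*x + C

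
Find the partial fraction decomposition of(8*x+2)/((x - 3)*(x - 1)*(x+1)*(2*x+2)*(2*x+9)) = -272/(8085*(2*x + 9)) + 73/(1568*(x + 1)) - 3/(56*(x + 1)^2) - 5/(88*(x - 1)) + 13/(480*(x - 3))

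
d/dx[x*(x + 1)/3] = 2*x/3 + 1/3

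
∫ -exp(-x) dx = exp(-x) + C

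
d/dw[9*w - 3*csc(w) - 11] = 3*cot(w)*csc(w) + 9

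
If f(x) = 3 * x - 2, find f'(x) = 3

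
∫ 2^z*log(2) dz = 2^z + C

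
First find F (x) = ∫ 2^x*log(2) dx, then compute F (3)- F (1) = 6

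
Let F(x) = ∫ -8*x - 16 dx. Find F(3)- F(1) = -64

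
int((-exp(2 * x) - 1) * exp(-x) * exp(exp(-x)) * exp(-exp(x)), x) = exp(-2*sinh(x)) + C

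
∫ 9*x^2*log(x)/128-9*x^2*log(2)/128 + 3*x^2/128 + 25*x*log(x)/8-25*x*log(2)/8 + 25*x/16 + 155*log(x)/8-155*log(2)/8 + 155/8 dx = x*(80*x + 3*(x + 20)^2 + 1280)*log(x/2)/128 + C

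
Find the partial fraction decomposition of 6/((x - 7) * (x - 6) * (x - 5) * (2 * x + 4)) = -1/(168*(x + 2)) + 3/(14*(x - 5)) - 3/(8*(x - 6)) + 1/(6*(x - 7))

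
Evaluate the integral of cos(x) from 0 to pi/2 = 1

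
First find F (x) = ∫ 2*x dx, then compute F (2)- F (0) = 4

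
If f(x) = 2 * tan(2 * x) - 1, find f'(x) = 4/cos(2*x)^2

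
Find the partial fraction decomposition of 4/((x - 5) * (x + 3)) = -1/(2*(x + 3)) + 1/(2*(x - 5))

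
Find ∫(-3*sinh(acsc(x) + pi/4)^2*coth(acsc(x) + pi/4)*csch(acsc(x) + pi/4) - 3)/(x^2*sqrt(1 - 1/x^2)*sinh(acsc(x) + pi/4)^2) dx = -3*coth(acsc(x) + pi/4) - 3*csch(acsc(x) + pi/4) + C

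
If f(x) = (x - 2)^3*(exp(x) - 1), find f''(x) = x^3*exp(x) - 6*x*exp(x) - 6*x + 4*exp(x) + 12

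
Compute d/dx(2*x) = 2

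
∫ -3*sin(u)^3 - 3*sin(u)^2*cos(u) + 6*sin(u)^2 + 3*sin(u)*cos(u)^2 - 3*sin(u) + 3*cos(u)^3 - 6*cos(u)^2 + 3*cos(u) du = (sqrt(2)*sin(u + pi/4) - 1)^3 + C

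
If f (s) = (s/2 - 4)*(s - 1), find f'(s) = s - 9/2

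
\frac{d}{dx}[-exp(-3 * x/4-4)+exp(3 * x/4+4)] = (3*exp(3*x/2 + 8) + 3)*exp(-3*x/4 - 4)/4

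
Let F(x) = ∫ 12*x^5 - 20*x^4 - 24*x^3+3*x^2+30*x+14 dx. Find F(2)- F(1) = -22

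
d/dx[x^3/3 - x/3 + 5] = x^2 - 1/3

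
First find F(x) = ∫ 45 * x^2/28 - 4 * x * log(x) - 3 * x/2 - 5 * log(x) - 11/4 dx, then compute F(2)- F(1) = 27/4 - 18*log(2)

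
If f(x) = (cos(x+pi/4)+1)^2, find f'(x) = -2*sin(x + pi/4) - cos(2*x)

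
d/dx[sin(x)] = cos(x)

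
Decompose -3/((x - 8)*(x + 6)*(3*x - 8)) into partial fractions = 27/(416*(3*x - 8)) - 3/(364*(x + 6)) - 3/(224*(x - 8))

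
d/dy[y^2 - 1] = 2*y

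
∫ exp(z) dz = exp(z) + C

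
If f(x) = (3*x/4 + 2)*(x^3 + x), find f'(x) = 3*x^3 + 6*x^2 + 3*x/2 + 2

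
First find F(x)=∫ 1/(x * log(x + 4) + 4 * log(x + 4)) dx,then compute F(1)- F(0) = -log(2*log(4)) + log(2*log(5))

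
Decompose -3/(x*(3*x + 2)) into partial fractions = 9/(2*(3*x + 2)) - 3/(2*x)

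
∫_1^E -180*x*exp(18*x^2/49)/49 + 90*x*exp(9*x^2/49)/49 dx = -5*exp(18*exp(2)/49) - 5*exp(9/49) + 5*exp(18/49) + 5*exp(9*exp(2)/49)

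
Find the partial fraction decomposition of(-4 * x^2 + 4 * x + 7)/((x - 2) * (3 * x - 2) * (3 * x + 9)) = -71/(132*(3*x - 2)) - 41/(165*(x + 3)) - 1/(60*(x - 2))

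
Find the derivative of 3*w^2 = 6*w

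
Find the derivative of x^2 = 2*x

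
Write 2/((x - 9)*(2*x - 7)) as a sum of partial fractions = -4/(11*(2*x - 7)) + 2/(11*(x - 9))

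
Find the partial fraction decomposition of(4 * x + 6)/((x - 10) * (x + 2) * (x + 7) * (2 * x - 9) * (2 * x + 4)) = -192/(42757*(2*x - 9)) - 11/(9775*(x + 7)) + 1531/(608400*(x + 2)) - 1/(780*(x + 2)^2) + 23/(26928*(x - 10))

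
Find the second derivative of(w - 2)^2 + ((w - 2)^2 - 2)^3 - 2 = 30*w^4 - 240*w^3 + 648*w^2 - 672*w + 218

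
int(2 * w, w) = w^2 + C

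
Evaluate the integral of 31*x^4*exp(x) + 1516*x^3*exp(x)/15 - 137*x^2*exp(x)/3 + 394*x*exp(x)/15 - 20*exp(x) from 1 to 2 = -56*E/5 + 5476*exp(2)/15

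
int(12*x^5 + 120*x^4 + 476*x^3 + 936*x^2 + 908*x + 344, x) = 2*x^6 + 24*x^5 + 119*x^4 + 312*x^3 + 454*x^2 + 344*x + C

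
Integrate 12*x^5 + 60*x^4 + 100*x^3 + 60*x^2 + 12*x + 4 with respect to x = 2*x^6 + 12*x^5 + 25*x^4 + 20*x^3 + 6*x^2 + 4*x + C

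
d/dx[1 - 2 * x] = -2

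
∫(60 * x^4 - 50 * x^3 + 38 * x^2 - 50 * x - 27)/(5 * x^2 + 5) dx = 4*x^3 - 5*x^2 - 22*x/5 + acot(x) + C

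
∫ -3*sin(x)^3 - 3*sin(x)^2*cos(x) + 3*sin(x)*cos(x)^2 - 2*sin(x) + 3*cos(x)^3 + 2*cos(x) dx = sqrt(2)*(sin(2*x) + 3)*sin(x + pi/4) + C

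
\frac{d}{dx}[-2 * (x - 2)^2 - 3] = 8 - 4*x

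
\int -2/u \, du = -2*log(u) + C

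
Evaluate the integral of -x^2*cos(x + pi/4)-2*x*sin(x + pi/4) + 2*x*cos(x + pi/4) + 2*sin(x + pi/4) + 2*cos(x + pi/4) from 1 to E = -3*sin(pi/4 + 1) + (-exp(2) + 2 + 2*E)*sin(pi/4 + E)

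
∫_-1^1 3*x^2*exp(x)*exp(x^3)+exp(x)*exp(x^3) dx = -exp(-2) + exp(2)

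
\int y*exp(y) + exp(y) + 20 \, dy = y*(exp(y) + 20) + C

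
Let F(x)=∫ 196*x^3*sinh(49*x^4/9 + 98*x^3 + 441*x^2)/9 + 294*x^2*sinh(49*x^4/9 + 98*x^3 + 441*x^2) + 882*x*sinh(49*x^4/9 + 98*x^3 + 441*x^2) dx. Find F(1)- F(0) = -1 + cosh(4900/9)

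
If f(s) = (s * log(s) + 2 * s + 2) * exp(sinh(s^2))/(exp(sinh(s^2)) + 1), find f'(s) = (2*s^2*log(s)*cosh(s^2) + 4*s^2*cosh(s^2) + 4*s*cosh(s^2) + exp(sinh(s^2))*log(s) + 3*exp(sinh(s^2)) + log(s) + 3)*exp(sinh(s^2))/(exp(sinh(s^2)) + 1)^2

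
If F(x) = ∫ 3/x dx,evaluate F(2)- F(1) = -3*log(3) + 3*log(6)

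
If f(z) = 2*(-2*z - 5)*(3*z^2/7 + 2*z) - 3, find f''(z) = -72*z/7 - 172/7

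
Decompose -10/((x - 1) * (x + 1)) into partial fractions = 5/(x + 1) - 5/(x - 1)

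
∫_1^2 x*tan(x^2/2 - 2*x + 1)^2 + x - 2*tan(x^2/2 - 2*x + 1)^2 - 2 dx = -tan(1) + tan(1/2)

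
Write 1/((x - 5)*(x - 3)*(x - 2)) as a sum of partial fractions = 1/(3*(x - 2)) - 1/(2*(x - 3)) + 1/(6*(x - 5))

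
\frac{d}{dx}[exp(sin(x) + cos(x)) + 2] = sqrt(2)*exp(sin(x))*exp(cos(x))*cos(x + pi/4)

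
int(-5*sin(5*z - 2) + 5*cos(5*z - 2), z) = sqrt(2)*cos(-5*z + pi/4 + 2) + C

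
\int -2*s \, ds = -s^2 + C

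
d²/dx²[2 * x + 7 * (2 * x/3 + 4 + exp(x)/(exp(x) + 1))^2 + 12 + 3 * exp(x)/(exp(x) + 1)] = (-84*x*exp(3*x) + 84*x*exp(x) + 56*exp(4*x) - 265*exp(3*x) + 924*exp(2*x) + 923*exp(x) + 56)/(9*exp(4*x) + 36*exp(3*x) + 54*exp(2*x) + 36*exp(x) + 9)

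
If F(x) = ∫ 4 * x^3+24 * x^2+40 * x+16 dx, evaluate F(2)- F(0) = 192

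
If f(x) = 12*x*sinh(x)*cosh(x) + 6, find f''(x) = 24*x*sinh(2*x) + 24*cosh(2*x)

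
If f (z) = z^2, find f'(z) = 2*z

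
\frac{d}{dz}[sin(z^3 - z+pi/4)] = (3*z^2 - 1)*cos(z^3 - z + pi/4)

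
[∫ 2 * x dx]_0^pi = pi^2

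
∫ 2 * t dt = t^2 + C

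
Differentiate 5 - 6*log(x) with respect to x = -6/x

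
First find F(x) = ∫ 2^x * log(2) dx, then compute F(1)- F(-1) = 3/2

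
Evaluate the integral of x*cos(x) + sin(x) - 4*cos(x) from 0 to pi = 0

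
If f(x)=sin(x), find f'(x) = cos(x)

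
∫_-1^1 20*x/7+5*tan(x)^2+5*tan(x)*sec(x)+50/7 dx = 30/7 + 10*tan(1)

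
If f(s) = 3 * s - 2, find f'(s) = 3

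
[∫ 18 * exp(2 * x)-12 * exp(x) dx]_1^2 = -(-2 + 3*E)^2 + (-2 + 3*exp(2))^2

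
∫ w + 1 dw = w^2/2 + w + C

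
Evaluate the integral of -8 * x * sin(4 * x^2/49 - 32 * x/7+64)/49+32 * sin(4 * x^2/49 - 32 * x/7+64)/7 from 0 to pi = -cos(64) + cos((8 - 2*pi/7)^2)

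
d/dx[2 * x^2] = 4*x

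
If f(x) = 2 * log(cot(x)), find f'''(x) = -4*sin(x)/cos(x)^3 - 4*cos(x)/sin(x)^3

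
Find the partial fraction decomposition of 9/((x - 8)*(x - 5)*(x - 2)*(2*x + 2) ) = -1/(36*(x + 1)) + 1/(12*(x - 2)) - 1/(12*(x - 5)) + 1/(36*(x - 8))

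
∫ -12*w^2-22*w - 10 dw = -4*w^3 - 11*w^2 - 10*w + C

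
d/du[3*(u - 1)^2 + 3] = 6*u - 6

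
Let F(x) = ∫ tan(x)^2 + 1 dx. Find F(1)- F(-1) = 2*tan(1)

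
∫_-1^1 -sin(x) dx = 0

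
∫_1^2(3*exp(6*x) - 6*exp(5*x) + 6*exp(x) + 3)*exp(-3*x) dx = -(-1 - exp(-1) + E)^3 + (-1 - exp(-2) + exp(2))^3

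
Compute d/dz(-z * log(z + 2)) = (-z*log(z + 2) - z - 2*log(z + 2))/(z + 2)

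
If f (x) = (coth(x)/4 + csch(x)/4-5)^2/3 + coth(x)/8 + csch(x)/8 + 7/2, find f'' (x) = (-85*sinh(x) - 68*sinh(2*x) - 17*sinh(3*x) + 23*cosh(x) + 8*cosh(2*x) + cosh(3*x) + 16)/(24*(cosh(2*x) - 1)^2)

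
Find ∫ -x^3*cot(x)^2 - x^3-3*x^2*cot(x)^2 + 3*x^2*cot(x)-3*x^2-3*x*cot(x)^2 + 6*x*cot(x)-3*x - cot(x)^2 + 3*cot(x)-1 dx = (x + 1)^3*cot(x) + C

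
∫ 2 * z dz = z^2 + C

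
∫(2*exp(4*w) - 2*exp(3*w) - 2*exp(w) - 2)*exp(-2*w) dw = -4*sinh(w) + 2*cosh(2*w) + C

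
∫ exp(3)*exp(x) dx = exp(x + 3) + C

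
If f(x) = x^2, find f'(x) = 2*x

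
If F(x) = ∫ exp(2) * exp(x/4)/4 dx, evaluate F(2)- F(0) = -exp(2) + exp(5/2)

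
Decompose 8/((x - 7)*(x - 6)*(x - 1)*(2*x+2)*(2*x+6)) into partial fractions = 1/(360*(x + 3)) - 1/(112*(x + 1)) + 1/(120*(x - 1)) - 2/(315*(x - 6)) + 1/(240*(x - 7))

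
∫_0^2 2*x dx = 4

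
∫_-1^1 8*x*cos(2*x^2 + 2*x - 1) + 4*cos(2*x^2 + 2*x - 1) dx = 2*sin(3) + 2*sin(1)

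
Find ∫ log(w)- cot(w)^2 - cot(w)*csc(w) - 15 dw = w*log(w) - 15*w + cot(w) + csc(w) + C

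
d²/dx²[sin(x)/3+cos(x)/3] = -sin(x)/3 - cos(x)/3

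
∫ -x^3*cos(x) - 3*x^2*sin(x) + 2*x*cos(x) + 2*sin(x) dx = x*(2 - x^2)*sin(x) + C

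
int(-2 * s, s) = -s^2 + C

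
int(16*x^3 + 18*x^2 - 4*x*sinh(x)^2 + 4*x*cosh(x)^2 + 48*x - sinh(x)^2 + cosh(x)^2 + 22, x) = 4*x^4 + 6*x^3 + 26*x^2 + 23*x + C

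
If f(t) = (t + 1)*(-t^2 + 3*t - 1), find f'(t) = -3*t^2 + 4*t + 2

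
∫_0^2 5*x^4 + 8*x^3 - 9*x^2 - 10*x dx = 20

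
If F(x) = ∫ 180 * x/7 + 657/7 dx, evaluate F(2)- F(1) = 927/7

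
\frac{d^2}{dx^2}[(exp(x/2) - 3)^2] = -3*exp(x/2)/2 + exp(x)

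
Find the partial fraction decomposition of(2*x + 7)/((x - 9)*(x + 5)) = 3/(14*(x + 5)) + 25/(14*(x - 9))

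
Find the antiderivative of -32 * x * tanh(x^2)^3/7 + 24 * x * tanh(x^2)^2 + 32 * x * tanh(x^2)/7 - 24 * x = 4*(2*tanh(x^2) - 21)*tanh(x^2)/7 + C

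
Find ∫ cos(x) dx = sin(x) + C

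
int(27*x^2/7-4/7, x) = 9*x^3/7 - 4*x/7 + C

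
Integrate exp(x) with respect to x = exp(x) + C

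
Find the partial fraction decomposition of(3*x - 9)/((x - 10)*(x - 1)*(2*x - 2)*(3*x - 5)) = 27/(50*(3*x - 5)) - 5/(27*(x - 1)) - 1/(6*(x - 1)^2) + 7/(1350*(x - 10))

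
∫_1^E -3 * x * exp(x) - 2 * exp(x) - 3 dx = (1 - 3*E)*(1 + exp(E)) + 2 + 2*E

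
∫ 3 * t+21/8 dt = 3*t^2/2 + 21*t/8 + C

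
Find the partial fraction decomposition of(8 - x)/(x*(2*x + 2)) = -9/(2*(x + 1)) + 4/x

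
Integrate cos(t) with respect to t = sin(t) + C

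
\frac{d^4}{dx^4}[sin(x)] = sin(x)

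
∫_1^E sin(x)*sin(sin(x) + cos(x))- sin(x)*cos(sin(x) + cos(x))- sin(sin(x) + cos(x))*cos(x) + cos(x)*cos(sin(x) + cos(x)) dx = sqrt(2)*(-sin(pi/4 + sqrt(2)*sin(pi/4 + 1)) + sin(sqrt(2)*sin(pi/4 + E) + pi/4))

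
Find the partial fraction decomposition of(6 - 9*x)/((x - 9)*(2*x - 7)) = 51/(11*(2*x - 7)) - 75/(11*(x - 9))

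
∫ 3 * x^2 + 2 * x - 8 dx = x^3 + x^2 - 8*x + C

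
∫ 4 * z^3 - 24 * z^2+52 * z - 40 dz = z^4 - 8*z^3 + 26*z^2 - 40*z + C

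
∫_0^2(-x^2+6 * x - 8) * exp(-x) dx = -4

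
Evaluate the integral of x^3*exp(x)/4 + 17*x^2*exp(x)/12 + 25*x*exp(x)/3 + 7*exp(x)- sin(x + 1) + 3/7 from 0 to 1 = -cos(1) + cos(2) + 3/7 + 95*E/12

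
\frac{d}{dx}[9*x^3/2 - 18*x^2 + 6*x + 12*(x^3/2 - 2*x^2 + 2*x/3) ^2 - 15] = 18*x^5 - 120*x^4 + 224*x^3 - 165*x^2/2 - 76*x/3 + 6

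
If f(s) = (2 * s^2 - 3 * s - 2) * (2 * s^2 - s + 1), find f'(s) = 16*s^3 - 24*s^2 + 2*s - 1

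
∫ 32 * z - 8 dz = 16*z^2 - 8*z + C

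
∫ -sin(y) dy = cos(y) + C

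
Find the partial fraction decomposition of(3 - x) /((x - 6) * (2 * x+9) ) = -5/(7*(2*x + 9)) - 1/(7*(x - 6))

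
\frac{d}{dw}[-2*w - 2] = -2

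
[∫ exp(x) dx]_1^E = -E + exp(E)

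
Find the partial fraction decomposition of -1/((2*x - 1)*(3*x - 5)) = -3/(7*(3*x - 5)) + 2/(7*(2*x - 1))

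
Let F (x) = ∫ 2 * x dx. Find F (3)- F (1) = 8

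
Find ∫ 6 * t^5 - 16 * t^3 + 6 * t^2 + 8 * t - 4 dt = t^6 - 4*t^4 + 2*t^3 + 4*t^2 - 4*t + C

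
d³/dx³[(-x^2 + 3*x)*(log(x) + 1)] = (-2*x - 3)/x^2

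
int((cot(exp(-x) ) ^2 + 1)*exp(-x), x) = cot(exp(-x)) + C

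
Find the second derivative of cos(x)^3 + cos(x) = -7*cos(x)/4 - 9*cos(3*x)/4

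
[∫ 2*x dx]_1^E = -1 + exp(2)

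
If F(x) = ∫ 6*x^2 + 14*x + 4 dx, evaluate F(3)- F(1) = 116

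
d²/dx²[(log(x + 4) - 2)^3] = (-3*log(x + 4)^2 + 18*log(x + 4) - 24)/(x^2 + 8*x + 16)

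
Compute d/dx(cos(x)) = -sin(x)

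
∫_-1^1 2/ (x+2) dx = -log(2) + log(18)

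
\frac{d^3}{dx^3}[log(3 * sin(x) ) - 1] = 2*cos(x)/sin(x)^3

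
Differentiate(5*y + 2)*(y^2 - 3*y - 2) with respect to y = 15*y^2 - 26*y - 16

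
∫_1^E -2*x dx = 1 - exp(2)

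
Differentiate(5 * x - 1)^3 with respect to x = 375*x^2 - 150*x + 15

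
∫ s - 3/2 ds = s^2/2 - 3*s/2 + C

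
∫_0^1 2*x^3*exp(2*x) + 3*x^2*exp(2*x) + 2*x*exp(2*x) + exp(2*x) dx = 2*exp(2)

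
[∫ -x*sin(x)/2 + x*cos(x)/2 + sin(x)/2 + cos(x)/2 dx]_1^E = E*(cos(E) + sin(E))/2 - sin(1)/2 - cos(1)/2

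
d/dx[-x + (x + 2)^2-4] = 2*x + 3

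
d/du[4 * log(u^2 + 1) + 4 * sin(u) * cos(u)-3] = 4*(-2*u^2*sin(u)^2 + u^2 + 2*u - 2*sin(u)^2 + 1)/(u^2 + 1)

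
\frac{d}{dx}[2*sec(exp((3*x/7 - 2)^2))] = 12*(3*x - 14)*exp(4)*exp(-12*x/7)*exp(9*x^2/49)*sin(exp(4)*exp(-12*x/7)*exp(9*x^2/49))/(49*cos(exp(4)*exp(-12*x/7)*exp(9*x^2/49))^2)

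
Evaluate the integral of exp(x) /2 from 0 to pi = -1/2 + exp(pi)/2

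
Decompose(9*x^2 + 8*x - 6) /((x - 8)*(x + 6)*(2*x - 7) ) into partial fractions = -529/(171*(2*x - 7)) + 135/(133*(x + 6)) + 317/(63*(x - 8))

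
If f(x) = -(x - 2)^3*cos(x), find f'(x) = (x - 2)^2*(x*sin(x) - 2*sin(x) - 3*cos(x))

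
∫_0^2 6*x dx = 12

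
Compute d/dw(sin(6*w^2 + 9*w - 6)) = 3*(4*w + 3)*cos(6*w^2 + 9*w - 6)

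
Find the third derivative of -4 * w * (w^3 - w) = -96*w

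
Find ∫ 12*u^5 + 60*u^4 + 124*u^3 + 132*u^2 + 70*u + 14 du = 2*u^6 + 12*u^5 + 31*u^4 + 44*u^3 + 35*u^2 + 14*u + C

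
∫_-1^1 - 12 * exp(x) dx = -12*E + 12*exp(-1)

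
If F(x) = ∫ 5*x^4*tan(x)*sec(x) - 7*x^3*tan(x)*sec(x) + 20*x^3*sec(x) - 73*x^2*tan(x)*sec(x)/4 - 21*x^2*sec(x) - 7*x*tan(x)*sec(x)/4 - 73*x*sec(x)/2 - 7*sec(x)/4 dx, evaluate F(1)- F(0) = -22*sec(1)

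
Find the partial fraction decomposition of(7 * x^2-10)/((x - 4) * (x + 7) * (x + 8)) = 73/(2*(x + 8)) - 333/(11*(x + 7)) + 17/(22*(x - 4))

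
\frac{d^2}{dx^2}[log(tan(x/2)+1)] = (tan(x/2)^4 + 2*tan(x/2)^3 + 2*tan(x/2) - 1)/(4*(tan(x/2) + 1)^2)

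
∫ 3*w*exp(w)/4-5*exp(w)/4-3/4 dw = (3*w - 8)*(exp(w) - 1)/4 + C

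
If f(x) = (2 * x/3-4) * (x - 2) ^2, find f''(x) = 4*x - 40/3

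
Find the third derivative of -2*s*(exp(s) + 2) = -2*s*exp(s) - 6*exp(s)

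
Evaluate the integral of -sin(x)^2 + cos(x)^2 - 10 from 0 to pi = -10*pi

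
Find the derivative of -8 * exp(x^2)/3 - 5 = -16*x*exp(x^2)/3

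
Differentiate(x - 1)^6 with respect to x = 6*x^5 - 30*x^4 + 60*x^3 - 60*x^2 + 30*x - 6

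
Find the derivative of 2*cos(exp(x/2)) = -exp(x/2)*sin(exp(x/2))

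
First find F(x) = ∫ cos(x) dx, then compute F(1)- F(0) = sin(1)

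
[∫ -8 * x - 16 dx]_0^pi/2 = 16 - 4*(pi/2 + 2)^2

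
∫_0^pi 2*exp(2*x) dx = -2*exp(pi) - 2 + (1 + exp(pi))^2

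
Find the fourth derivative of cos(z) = cos(z)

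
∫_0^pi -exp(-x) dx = -1 + exp(-pi)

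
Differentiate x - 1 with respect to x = 1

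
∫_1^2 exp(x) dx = -E + exp(2)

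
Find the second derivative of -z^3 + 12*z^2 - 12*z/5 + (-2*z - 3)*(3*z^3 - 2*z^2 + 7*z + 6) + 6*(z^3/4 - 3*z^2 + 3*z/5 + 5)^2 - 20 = 45*z^4/4 - 180*z^3 + 2988*z^2/5 - 378*z/5 - 8692/25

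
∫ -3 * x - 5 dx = -3*x^2/2 - 5*x + C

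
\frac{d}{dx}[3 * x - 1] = 3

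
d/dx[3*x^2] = 6*x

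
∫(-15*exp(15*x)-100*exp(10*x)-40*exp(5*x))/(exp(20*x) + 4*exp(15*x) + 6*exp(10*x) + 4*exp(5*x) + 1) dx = (3*(exp(5*x) + 1)^2 + 7*exp(5*x) + 4)/(exp(5*x) + 1)^3 + C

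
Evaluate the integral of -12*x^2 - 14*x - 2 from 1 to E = (1 - 4*E)*(1 + 2*E + exp(2)) + 12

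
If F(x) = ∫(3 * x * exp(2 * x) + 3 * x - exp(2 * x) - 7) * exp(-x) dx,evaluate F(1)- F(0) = -E + exp(-1)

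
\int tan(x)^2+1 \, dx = tan(x) + C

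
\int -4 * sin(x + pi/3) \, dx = 4*cos(x + pi/3) + C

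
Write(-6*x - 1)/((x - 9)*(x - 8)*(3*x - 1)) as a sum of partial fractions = -27/(598*(3*x - 1)) + 49/(23*(x - 8)) - 55/(26*(x - 9))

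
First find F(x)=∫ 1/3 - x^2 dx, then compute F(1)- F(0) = 0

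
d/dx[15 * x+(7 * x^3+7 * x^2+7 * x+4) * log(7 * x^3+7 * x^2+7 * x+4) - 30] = 21*x^2*log(7*x^3 + 7*x^2 + 7*x + 4) + 21*x^2 + 14*x*log(7*x^3 + 7*x^2 + 7*x + 4) + 14*x + 7*log(7*x^3 + 7*x^2 + 7*x + 4) + 22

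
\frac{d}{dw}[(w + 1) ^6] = 6*w^5 + 30*w^4 + 60*w^3 + 60*w^2 + 30*w + 6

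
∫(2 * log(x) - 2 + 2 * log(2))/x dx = (log(2*x) - 1)^2 + C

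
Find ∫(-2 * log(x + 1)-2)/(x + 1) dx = (-log(x + 1) - 2)*log(x + 1) + C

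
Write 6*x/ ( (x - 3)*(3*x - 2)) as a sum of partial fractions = -12/(7*(3*x - 2)) + 18/(7*(x - 3))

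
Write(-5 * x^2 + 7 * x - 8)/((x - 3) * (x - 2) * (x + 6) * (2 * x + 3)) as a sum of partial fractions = -34/(81*(2*x + 3)) + 115/(324*(x + 6)) + 1/(4*(x - 2)) - 32/(81*(x - 3))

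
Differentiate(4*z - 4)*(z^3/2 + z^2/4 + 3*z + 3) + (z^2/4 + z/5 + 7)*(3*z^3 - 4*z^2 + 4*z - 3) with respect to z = 15*z^4/4 + 32*z^3/5 + 303*z^2/5 - 339*z/10 + 137/5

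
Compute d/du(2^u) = 2^u*log(2)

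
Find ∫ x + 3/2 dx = x^2/2 + 3*x/2 + C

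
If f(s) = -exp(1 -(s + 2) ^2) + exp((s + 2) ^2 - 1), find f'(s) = (2*s*exp(2*s^2 + 8*s + 6) + 2*s + 4*exp(2*s^2 + 8*s + 6) + 4)*exp(-s^2 - 4*s - 3)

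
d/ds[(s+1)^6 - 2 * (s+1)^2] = 6*s^5 + 30*s^4 + 60*s^3 + 60*s^2 + 26*s + 2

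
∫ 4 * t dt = 2*t^2 + C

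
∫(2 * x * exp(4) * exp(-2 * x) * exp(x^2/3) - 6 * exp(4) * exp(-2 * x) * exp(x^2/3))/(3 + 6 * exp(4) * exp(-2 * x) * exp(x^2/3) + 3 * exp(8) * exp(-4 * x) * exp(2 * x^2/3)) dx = exp(x^2/3 - 2*x + 4)/(exp(x^2/3 - 2*x + 4) + 1) + C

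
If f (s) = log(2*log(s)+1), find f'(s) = 2/(2*s*log(s) + s)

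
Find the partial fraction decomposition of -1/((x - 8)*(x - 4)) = 1/(4*(x - 4)) - 1/(4*(x - 8))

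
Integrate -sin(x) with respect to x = cos(x) + C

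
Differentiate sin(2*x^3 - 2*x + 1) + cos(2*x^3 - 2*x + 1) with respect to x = -6*x^2*sin(2*x^3 - 2*x + 1) + 6*x^2*cos(2*x^3 - 2*x + 1) + 2*sin(2*x^3 - 2*x + 1) - 2*cos(2*x^3 - 2*x + 1)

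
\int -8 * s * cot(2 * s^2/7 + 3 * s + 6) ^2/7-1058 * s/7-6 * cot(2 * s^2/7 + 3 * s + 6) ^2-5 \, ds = -75*s^2 + s + 2*cot(2*s^2/7 + 3*s + 6) + C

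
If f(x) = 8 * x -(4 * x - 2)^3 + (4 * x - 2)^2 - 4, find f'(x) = -192*x^2 + 224*x - 56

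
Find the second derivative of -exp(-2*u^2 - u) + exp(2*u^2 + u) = (16*u^2*exp(4*u^2 + 2*u) - 16*u^2 + 8*u*exp(4*u^2 + 2*u) - 8*u + 5*exp(4*u^2 + 2*u) + 3)*exp(-2*u^2 - u)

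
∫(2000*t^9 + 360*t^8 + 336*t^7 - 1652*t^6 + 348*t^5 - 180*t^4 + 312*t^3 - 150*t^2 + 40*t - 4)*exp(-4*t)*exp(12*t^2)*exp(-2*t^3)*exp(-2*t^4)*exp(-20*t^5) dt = -2*t*(2*t - 1)*(5*t^3 + 3*t^2 + 2*t - 2)*exp(-2*t*(2*t - 1)*(5*t^3 + 3*t^2 + 2*t - 2)) + C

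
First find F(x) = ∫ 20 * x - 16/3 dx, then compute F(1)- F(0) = 14/3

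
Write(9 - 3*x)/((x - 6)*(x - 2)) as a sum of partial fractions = -3/(4*(x - 2)) - 9/(4*(x - 6))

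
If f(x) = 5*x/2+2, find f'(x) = 5/2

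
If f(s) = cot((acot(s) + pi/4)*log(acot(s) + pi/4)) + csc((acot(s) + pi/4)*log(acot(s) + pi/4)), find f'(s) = (log(acot(s) + pi/4)*cos((acot(s) + pi/4)*log(acot(s) + pi/4)) + log(acot(s) + pi/4) + cos((acot(s) + pi/4)*log(acot(s) + pi/4)) + 1)/((s^2 + 1)*sin((acot(s) + pi/4)*log(acot(s) + pi/4))^2)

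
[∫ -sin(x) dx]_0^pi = -2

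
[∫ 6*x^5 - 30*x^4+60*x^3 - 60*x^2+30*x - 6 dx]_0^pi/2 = -1 + (-1 + pi/2)^6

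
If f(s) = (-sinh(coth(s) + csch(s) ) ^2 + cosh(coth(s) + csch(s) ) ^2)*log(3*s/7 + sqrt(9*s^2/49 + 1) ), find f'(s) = 3*(3*s + sqrt(9*s^2 + 49))/(9*s^2 + 3*s*sqrt(9*s^2 + 49) + 49)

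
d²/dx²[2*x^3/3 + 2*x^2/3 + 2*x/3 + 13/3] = 4*x + 4/3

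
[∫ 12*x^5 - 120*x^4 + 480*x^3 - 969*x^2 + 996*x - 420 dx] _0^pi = -152 - 3*(-2 + pi)^3 + 2*(-2 + pi)^6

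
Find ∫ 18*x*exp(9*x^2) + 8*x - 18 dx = 2*(x - 2)*(2*x - 5) + exp(9*x^2) + C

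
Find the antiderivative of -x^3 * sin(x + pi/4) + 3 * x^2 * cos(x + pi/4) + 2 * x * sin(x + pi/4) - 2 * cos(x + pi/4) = x*(x^2 - 2)*cos(x + pi/4) + C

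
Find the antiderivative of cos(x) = sin(x) + C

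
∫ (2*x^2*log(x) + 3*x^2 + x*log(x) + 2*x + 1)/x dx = (log(x) + 1)*(x^2 + x + 1) + C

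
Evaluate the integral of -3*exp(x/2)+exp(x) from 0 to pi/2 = -4 + (-3 + exp(pi/4))^2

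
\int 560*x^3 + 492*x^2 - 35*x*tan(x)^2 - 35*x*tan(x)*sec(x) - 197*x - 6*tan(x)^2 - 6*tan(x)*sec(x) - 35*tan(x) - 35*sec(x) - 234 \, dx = (-35*x - 6)*(-4*x^3 - 4*x^2 + 3*x + tan(x) + sec(x) + 6) + C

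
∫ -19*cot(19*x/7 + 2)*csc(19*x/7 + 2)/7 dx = csc(19*x/7 + 2) + C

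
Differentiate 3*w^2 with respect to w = 6*w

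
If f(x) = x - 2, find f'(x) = 1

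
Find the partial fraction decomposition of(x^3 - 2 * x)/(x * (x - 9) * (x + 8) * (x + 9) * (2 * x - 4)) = -79/(396*(x + 9)) + 31/(170*(x + 8)) - 1/(770*(x - 2)) + 79/(4284*(x - 9))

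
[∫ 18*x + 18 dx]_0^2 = 72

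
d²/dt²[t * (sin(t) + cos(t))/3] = sqrt(2)*(-t*sin(t + pi/4) + 2*cos(t + pi/4))/3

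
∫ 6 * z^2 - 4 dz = 2*z^3 - 4*z + C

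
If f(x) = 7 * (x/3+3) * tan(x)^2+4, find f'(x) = 14*x*sin(x)/(3*cos(x)^3) + 42*sin(x)/cos(x)^3 - 7/3 + 7/(3*cos(x)^2)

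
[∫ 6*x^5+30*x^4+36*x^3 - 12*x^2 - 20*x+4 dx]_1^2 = 330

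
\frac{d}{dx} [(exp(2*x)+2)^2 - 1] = 4*exp(4*x) + 8*exp(2*x)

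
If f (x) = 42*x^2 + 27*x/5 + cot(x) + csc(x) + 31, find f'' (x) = 84 - 1/sin(x) + 2*cos(x)/sin(x)^3 + 2/sin(x)^3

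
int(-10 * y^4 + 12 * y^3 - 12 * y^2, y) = -2*y^5 + 3*y^4 - 4*y^3 + C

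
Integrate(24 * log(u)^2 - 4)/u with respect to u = 8*log(u)^3 - 4*log(u) + C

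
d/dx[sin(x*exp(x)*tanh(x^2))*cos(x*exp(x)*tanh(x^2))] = (2*x^2/cosh(x^2)^2 + x*tanh(x^2) + tanh(x^2))*exp(x)*cos(2*x*exp(x)*tanh(x^2))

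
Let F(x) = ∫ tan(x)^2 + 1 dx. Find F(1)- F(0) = tan(1)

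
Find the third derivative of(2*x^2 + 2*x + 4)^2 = 96*x + 48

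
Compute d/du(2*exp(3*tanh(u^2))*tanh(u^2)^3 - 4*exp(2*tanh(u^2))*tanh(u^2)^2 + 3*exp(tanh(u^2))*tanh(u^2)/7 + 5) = -2*u*(tanh(u^2) + 1)^2*(6*exp(2*tanh(u^2))*tanh(u^2)^3 - 6*exp(2*tanh(u^2))*tanh(u^2)^2 - 8*exp(tanh(u^2))*tanh(u^2)^2 + 8*exp(tanh(u^2))*tanh(u^2) + 3*tanh(u^2)/7 - 3/7)*exp(tanh(u^2))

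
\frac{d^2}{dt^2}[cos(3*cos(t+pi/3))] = -9*sin(t + pi/3)^2*cos(3*cos(t + pi/3)) + 3*sin(3*cos(t + pi/3))*cos(t + pi/3)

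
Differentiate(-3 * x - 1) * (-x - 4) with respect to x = 6*x + 13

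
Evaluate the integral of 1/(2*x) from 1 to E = 1/2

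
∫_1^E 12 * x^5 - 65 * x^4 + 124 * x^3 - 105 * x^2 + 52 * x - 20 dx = 1 + (-2 + E)^3*(-exp(2) - 1 + E + 2*exp(3))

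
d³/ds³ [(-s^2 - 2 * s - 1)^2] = 24*s + 24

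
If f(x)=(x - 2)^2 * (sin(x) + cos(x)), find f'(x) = -x^2*sin(x) + x^2*cos(x) + 6*x*sin(x) - 2*x*cos(x) - 8*sin(x)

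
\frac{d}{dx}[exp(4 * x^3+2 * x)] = 12*x^2*exp(4*x^3 + 2*x) + 2*exp(4*x^3 + 2*x)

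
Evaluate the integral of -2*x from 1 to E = 1 - exp(2)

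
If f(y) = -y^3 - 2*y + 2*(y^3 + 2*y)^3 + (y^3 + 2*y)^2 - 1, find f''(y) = 144*y^7 + 504*y^5 + 30*y^4 + 480*y^3 + 48*y^2 + 90*y + 8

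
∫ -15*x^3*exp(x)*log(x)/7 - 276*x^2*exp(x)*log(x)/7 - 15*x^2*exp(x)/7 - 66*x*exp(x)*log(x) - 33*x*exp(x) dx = -3*x^2*(5*x + 77)*exp(x)*log(x)/7 + C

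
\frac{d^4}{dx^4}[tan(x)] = 24*tan(x)^5 + 40*tan(x)^3 + 16*tan(x)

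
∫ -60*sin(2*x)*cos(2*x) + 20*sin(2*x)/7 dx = (60*sin(x)^2 - 400/7)*sin(x)^2 + C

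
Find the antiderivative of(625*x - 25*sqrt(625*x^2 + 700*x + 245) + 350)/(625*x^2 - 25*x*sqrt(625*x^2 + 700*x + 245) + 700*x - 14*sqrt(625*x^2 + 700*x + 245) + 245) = log(-25*x/7 + sqrt((25*x + 14)^2 + 49)/7 - 2) + C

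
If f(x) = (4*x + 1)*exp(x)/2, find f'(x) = 2*x*exp(x) + 5*exp(x)/2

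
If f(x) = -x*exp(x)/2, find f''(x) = -x*exp(x)/2 - exp(x)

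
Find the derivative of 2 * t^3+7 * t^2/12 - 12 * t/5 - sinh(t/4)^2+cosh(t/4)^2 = 6*t^2 + 7*t/6 - 12/5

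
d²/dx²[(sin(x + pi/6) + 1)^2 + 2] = -sqrt(3)*sin(2*x) - 2*sin(x + pi/6) + cos(2*x)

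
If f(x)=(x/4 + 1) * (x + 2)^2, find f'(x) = 3*x^2/4 + 4*x + 5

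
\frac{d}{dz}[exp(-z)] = -exp(-z)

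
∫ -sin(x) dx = cos(x) + C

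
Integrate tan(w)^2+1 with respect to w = tan(w) + C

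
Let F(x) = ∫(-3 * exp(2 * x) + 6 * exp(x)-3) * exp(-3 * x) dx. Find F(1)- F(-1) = -(-1 + E)^3 + (-1 + exp(-1))^3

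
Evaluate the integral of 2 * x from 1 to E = -1 + exp(2)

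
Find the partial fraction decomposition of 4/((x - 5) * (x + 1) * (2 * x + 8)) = 2/(27*(x + 4)) - 1/(9*(x + 1)) + 1/(27*(x - 5))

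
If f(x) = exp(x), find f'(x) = exp(x)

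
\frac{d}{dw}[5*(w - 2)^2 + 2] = 10*w - 20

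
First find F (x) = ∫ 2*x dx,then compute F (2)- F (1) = 3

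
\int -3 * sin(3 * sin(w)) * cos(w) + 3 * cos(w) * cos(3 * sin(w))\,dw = sqrt(2)*sin(3*sin(w) + pi/4) + C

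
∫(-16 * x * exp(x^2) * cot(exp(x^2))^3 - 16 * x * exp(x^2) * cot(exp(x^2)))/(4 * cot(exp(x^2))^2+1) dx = log(4*cot(exp(x^2))^2 + 1) + C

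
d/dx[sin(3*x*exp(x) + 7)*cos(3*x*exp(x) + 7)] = 3*(x + 1)*exp(x)*cos(2*(3*x*exp(x) + 7))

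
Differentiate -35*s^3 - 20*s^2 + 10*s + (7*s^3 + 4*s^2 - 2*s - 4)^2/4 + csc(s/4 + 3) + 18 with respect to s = 147*s^5/2 + 70*s^4 - 12*s^3 - 159*s^2 - 54*s - cot(s/4 + 3)*csc(s/4 + 3)/4 + 14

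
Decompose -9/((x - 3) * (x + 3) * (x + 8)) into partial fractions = -9/(55*(x + 8)) + 3/(10*(x + 3)) - 3/(22*(x - 3))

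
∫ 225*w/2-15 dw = 225*w^2/4 - 15*w + C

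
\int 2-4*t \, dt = -2*t^2 + 2*t + C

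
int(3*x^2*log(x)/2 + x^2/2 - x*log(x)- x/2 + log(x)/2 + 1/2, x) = x*(x^2 - x + 1)*log(x)/2 + C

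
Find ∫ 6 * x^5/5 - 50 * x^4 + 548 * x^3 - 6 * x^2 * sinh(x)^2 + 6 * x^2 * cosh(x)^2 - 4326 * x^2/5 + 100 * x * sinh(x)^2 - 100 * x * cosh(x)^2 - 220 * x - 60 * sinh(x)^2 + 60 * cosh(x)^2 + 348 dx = x^6/5 - 10*x^5 + 137*x^4 - 1432*x^3/5 - 160*x^2 + 408*x + C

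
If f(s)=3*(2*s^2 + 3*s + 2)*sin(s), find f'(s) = 6*s^2*cos(s) + 12*s*sin(s) + 9*s*cos(s) + 9*sin(s) + 6*cos(s)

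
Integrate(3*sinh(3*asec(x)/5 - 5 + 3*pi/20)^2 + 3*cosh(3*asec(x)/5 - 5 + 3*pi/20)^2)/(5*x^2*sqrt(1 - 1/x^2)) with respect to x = sinh(6*asec(x)/5 - 10 + 3*pi/10)/2 + C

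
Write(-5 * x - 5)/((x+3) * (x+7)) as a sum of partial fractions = -15/(2*(x + 7)) + 5/(2*(x + 3))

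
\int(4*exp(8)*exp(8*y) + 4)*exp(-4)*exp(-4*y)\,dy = 2*sinh(4*y + 4) + C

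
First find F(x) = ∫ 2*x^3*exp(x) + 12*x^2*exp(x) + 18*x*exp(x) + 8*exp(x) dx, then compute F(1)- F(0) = -2 + 16*E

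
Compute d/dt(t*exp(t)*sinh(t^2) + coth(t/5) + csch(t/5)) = 2*t^2*exp(t)*cosh(t^2) + t*exp(t)*sinh(t^2) + exp(t)*sinh(t^2) - cosh(t/5)/(5*sinh(t/5)^2) - 1/(5*sinh(t/5)^2)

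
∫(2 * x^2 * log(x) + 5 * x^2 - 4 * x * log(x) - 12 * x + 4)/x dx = (x - 2)^2*(log(x) + 2) + C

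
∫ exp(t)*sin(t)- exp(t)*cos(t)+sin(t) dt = (-exp(t) - 1)*cos(t) + C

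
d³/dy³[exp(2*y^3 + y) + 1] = 216*y^6*exp(2*y^3 + y) + 108*y^4*exp(2*y^3 + y) + 216*y^3*exp(2*y^3 + y) + 18*y^2*exp(2*y^3 + y) + 36*y*exp(2*y^3 + y) + 13*exp(2*y^3 + y)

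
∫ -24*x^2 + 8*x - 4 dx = -8*x^3 + 4*x^2 - 4*x + C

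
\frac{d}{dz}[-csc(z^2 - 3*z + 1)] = (2*z - 3)*cos(z^2 - 3*z + 1)/sin(z^2 - 3*z + 1)^2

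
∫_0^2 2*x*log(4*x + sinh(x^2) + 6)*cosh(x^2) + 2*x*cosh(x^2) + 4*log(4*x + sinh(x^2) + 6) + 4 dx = -6*log(6) + (14 + sinh(4))*log(14 + sinh(4))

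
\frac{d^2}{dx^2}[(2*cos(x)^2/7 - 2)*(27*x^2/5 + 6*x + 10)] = -108*x^2*cos(2*x)/35 - 216*x*sin(2*x)/35 - 24*x*cos(2*x)/7 - 24*sin(2*x)/7 - 146*cos(2*x)/35 - 702/35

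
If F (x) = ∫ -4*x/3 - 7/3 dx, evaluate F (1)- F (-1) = -14/3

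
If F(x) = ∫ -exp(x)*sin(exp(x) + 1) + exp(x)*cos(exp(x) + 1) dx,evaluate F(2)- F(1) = sqrt(2)*(sin(pi/4 + 1 + exp(2)) - sin(pi/4 + 1 + E))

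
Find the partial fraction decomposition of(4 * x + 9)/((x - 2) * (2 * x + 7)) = 10/(11*(2*x + 7)) + 17/(11*(x - 2))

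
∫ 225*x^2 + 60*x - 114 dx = 75*x^3 + 30*x^2 - 114*x + C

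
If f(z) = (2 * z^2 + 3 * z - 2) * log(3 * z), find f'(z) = (4*z^2*log(z) + 2*z^2 + 4*z^2*log(3) + 3*z*log(z) + 3*z + 3*z*log(3) - 2)/z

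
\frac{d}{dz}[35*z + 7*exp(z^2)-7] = 14*z*exp(z^2) + 35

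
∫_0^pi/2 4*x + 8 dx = -8 + (-4 - pi)*(-2 - pi/2)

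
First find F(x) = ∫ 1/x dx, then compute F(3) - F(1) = -log(2) + log(6)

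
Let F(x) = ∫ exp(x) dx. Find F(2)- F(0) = -1 + exp(2)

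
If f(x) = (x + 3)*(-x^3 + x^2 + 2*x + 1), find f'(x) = -4*x^3 - 6*x^2 + 10*x + 7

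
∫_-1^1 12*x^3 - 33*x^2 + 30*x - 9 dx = -40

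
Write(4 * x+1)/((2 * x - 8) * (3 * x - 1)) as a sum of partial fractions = -7/(22*(3*x - 1)) + 17/(22*(x - 4))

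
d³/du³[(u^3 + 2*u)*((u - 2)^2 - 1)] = 60*u^2 - 96*u + 30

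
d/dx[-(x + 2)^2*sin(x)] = -x^2*cos(x) - 2*x*sin(x) - 4*x*cos(x) - 4*sin(x) - 4*cos(x)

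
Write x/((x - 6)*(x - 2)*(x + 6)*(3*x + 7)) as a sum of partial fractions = -63/(3575*(3*x + 7)) + 1/(176*(x + 6)) - 1/(208*(x - 2)) + 1/(200*(x - 6))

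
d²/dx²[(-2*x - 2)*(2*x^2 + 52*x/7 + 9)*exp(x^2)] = -16*x^5*exp(x^2) - 528*x^4*exp(x^2)/7 - 1312*x^3*exp(x^2)/7 - 1824*x^2*exp(x^2)/7 - 1548*x*exp(x^2)/7 - 516*exp(x^2)/7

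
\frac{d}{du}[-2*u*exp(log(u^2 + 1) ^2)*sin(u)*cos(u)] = -(2*u^3*cos(2*u) + 4*u^2*log(u^2 + 1)*sin(2*u) + u^2*sin(2*u) + 2*u*cos(2*u) + sin(2*u))*exp(log(u^2 + 1)^2)/(u^2 + 1)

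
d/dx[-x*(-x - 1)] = 2*x + 1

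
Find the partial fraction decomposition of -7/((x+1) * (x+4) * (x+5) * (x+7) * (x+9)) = -7/(320*(x + 9)) + 7/(72*(x + 7)) - 7/(32*(x + 5)) + 7/(45*(x + 4)) - 7/(576*(x + 1))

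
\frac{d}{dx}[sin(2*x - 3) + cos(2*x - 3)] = -2*sin(2*x - 3) + 2*cos(2*x - 3)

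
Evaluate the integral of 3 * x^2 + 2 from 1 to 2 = 9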